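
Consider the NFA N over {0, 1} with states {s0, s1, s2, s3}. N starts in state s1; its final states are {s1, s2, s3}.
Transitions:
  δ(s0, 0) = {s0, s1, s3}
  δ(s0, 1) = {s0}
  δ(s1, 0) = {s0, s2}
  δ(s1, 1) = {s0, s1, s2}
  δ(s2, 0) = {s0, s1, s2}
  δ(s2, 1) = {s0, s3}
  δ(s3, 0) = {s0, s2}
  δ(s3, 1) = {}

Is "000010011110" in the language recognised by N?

accepted

Start: {s1}
read 0: {s0, s2}
read 0: {s0, s1, s2, s3}
read 0: {s0, s1, s2, s3}
read 0: {s0, s1, s2, s3}
read 1: {s0, s1, s2, s3}
read 0: {s0, s1, s2, s3}
read 0: {s0, s1, s2, s3}
read 1: {s0, s1, s2, s3}
read 1: {s0, s1, s2, s3}
read 1: {s0, s1, s2, s3}
read 1: {s0, s1, s2, s3}
read 0: {s0, s1, s2, s3}
Reachable ∩ accepting = {s1, s2, s3} — nonempty.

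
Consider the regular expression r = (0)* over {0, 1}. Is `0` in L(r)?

Split into 1 piece 0; each matches 0.

yes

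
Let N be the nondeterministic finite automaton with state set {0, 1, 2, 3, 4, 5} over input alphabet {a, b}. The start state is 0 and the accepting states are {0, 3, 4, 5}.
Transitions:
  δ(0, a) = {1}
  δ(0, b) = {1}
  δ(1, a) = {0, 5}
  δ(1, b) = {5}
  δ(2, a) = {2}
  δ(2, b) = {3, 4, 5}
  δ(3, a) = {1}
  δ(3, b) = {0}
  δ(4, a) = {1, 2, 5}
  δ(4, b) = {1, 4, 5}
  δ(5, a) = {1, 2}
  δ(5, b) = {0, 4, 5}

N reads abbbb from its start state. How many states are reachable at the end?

Start: {0}
read a: {1}
read b: {5}
read b: {0, 4, 5}
read b: {0, 1, 4, 5}
read b: {0, 1, 4, 5}
Final reachable set {0, 1, 4, 5} has 4 states.

4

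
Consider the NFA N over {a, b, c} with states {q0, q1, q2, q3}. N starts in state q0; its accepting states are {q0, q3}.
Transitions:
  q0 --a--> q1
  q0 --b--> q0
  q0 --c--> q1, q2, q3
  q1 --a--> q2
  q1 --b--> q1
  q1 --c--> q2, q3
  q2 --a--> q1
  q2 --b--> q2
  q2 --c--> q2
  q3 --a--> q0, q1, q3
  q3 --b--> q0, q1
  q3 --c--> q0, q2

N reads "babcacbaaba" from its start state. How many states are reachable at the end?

2

Start: {q0}
read b: {q0}
read a: {q1}
read b: {q1}
read c: {q2, q3}
read a: {q0, q1, q3}
read c: {q0, q1, q2, q3}
read b: {q0, q1, q2}
read a: {q1, q2}
read a: {q1, q2}
read b: {q1, q2}
read a: {q1, q2}
Final reachable set {q1, q2} has 2 states.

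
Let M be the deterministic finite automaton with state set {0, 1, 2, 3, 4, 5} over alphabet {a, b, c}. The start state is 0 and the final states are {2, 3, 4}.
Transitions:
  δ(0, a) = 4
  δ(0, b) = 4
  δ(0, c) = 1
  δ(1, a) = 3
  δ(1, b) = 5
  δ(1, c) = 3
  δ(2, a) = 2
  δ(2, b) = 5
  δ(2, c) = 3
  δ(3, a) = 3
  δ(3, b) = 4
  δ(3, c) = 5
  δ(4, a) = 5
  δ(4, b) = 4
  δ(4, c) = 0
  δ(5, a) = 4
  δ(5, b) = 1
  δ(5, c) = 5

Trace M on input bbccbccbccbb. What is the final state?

5

0 --b--> 4
4 --b--> 4
4 --c--> 0
0 --c--> 1
1 --b--> 5
5 --c--> 5
5 --c--> 5
5 --b--> 1
1 --c--> 3
3 --c--> 5
5 --b--> 1
1 --b--> 5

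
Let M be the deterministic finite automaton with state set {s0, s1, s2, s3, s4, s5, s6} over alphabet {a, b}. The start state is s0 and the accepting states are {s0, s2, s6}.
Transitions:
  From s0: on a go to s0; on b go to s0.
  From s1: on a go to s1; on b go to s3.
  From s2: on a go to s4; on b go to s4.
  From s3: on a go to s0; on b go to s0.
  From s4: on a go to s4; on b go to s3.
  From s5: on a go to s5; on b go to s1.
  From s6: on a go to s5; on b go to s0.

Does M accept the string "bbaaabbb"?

accepted

s0 --b--> s0
s0 --b--> s0
s0 --a--> s0
s0 --a--> s0
s0 --a--> s0
s0 --b--> s0
s0 --b--> s0
s0 --b--> s0
End in state s0, which is an accepting state.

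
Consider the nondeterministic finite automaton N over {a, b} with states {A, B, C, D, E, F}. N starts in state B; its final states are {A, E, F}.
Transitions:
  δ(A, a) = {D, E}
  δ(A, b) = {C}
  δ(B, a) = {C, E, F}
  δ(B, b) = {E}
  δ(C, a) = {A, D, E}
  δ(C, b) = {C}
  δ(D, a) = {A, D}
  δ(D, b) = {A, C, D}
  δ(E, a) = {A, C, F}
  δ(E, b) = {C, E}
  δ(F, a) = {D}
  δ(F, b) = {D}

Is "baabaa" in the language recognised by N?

accepted

Start: {B}
read b: {E}
read a: {A, C, F}
read a: {A, D, E}
read b: {A, C, D, E}
read a: {A, C, D, E, F}
read a: {A, C, D, E, F}
Reachable ∩ accepting = {A, E, F} — nonempty.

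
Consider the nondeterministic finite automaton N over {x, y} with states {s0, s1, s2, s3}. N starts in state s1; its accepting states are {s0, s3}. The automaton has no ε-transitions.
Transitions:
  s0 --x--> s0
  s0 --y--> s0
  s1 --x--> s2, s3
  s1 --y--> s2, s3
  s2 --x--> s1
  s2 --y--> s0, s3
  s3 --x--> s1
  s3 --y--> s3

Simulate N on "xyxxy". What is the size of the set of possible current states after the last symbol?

Start: {s1}
read x: {s2, s3}
read y: {s0, s3}
read x: {s0, s1}
read x: {s0, s2, s3}
read y: {s0, s3}
Final reachable set {s0, s3} has 2 states.

2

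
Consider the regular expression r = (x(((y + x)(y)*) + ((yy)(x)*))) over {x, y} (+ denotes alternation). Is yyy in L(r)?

no

No split of yyy into u·v has x matching u and (((y+x)(y)*)+((yy)(x)*)) matching v.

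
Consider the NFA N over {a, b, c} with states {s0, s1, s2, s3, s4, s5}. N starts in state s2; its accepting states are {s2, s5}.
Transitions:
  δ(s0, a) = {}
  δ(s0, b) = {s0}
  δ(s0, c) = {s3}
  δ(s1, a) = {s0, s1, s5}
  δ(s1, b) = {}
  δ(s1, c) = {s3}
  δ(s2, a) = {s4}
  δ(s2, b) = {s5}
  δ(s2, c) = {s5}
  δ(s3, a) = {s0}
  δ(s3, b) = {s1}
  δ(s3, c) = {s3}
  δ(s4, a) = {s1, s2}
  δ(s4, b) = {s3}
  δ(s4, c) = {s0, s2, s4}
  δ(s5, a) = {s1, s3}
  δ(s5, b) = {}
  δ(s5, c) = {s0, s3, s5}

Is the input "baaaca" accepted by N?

rejected

Start: {s2}
read b: {s5}
read a: {s1, s3}
read a: {s0, s1, s5}
read a: {s0, s1, s3, s5}
read c: {s0, s3, s5}
read a: {s0, s1, s3}
Reachable ∩ accepting = {} — empty.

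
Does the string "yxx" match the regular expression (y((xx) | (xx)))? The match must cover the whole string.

Split as y·xx: y matches y and ((xx)|(xx)) matches xx.

yes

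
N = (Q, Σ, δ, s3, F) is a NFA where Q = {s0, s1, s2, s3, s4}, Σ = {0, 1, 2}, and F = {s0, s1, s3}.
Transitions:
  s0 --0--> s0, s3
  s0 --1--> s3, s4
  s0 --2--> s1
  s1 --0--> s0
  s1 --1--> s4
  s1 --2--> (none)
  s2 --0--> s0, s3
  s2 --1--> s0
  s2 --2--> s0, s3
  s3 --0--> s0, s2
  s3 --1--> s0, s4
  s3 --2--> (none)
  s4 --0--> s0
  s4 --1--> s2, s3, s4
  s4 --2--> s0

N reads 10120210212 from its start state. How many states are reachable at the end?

Start: {s3}
read 1: {s0, s4}
read 0: {s0, s3}
read 1: {s0, s3, s4}
read 2: {s0, s1}
read 0: {s0, s3}
read 2: {s1}
read 1: {s4}
read 0: {s0}
read 2: {s1}
read 1: {s4}
read 2: {s0}
Final reachable set {s0} has 1 state.

1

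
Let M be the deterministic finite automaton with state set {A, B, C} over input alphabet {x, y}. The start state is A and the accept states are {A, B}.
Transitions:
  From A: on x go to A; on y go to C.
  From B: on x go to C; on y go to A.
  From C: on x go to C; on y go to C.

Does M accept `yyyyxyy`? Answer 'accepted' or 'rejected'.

A --y--> C
C --y--> C
C --y--> C
C --y--> C
C --x--> C
C --y--> C
C --y--> C
End in state C, which is not an accepting state.

rejected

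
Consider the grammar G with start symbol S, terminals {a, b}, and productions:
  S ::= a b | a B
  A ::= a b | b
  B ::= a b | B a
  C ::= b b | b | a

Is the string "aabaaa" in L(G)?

S ⇒ aB ⇒ aBa ⇒ aBaa ⇒ aBaaa ⇒ aabaaa

yes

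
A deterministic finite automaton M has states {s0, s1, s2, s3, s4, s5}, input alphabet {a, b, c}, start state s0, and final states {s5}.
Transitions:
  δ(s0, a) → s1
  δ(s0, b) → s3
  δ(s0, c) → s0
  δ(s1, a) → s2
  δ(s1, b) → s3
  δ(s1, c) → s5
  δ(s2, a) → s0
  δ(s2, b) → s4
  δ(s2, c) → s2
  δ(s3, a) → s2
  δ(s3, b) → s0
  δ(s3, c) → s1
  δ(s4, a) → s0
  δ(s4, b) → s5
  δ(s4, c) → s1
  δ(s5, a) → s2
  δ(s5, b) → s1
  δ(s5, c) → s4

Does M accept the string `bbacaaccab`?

s0 --b--> s3
s3 --b--> s0
s0 --a--> s1
s1 --c--> s5
s5 --a--> s2
s2 --a--> s0
s0 --c--> s0
s0 --c--> s0
s0 --a--> s1
s1 --b--> s3
End in state s3, which is not an accepting state.

rejected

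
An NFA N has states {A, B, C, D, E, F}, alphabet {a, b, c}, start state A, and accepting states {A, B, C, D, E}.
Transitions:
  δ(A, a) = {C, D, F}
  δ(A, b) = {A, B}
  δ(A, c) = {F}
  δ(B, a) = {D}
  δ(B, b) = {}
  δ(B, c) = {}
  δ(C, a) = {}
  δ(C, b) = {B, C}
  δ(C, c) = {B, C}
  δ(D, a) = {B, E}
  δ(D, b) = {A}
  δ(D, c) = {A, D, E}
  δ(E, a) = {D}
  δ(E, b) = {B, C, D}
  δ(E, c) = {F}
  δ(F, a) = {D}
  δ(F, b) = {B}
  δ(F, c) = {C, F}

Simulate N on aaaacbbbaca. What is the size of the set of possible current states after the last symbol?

5

Start: {A}
read a: {C, D, F}
read a: {B, D, E}
read a: {B, D, E}
read a: {B, D, E}
read c: {A, D, E, F}
read b: {A, B, C, D}
read b: {A, B, C}
read b: {A, B, C}
read a: {C, D, F}
read c: {A, B, C, D, E, F}
read a: {B, C, D, E, F}
Final reachable set {B, C, D, E, F} has 5 states.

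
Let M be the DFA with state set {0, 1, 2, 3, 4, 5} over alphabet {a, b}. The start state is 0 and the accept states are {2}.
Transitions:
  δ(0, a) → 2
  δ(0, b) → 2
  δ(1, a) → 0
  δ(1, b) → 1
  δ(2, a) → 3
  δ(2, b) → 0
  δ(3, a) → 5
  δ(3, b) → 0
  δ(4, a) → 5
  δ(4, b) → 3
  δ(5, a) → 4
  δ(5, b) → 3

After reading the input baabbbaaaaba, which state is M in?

5

0 --b--> 2
2 --a--> 3
3 --a--> 5
5 --b--> 3
3 --b--> 0
0 --b--> 2
2 --a--> 3
3 --a--> 5
5 --a--> 4
4 --a--> 5
5 --b--> 3
3 --a--> 5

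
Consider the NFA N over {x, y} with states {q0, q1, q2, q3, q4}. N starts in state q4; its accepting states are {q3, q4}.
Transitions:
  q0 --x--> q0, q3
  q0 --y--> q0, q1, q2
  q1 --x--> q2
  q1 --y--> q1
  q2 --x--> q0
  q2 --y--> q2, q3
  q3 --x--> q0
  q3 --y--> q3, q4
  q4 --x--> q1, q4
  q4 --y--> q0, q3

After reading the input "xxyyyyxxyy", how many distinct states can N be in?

Start: {q4}
read x: {q1, q4}
read x: {q1, q2, q4}
read y: {q0, q1, q2, q3}
read y: {q0, q1, q2, q3, q4}
read y: {q0, q1, q2, q3, q4}
read y: {q0, q1, q2, q3, q4}
read x: {q0, q1, q2, q3, q4}
read x: {q0, q1, q2, q3, q4}
read y: {q0, q1, q2, q3, q4}
read y: {q0, q1, q2, q3, q4}
Final reachable set {q0, q1, q2, q3, q4} has 5 states.

5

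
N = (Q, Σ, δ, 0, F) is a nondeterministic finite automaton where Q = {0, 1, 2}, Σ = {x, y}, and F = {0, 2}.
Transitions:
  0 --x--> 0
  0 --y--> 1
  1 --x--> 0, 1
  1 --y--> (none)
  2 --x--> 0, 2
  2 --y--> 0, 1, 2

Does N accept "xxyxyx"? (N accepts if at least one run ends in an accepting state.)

Start: {0}
read x: {0}
read x: {0}
read y: {1}
read x: {0, 1}
read y: {1}
read x: {0, 1}
Reachable ∩ accepting = {0} — nonempty.

accepted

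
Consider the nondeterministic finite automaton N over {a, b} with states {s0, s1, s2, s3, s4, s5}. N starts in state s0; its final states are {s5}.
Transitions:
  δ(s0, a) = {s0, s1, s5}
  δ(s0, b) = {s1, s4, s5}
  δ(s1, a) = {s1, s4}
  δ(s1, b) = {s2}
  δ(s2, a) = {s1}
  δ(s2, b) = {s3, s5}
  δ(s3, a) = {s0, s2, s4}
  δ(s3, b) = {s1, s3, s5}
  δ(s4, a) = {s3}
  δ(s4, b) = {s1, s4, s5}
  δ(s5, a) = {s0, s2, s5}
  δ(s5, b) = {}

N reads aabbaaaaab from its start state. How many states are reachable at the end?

Start: {s0}
read a: {s0, s1, s5}
read a: {s0, s1, s2, s4, s5}
read b: {s1, s2, s3, s4, s5}
read b: {s1, s2, s3, s4, s5}
read a: {s0, s1, s2, s3, s4, s5}
read a: {s0, s1, s2, s3, s4, s5}
read a: {s0, s1, s2, s3, s4, s5}
read a: {s0, s1, s2, s3, s4, s5}
read a: {s0, s1, s2, s3, s4, s5}
read b: {s1, s2, s3, s4, s5}
Final reachable set {s1, s2, s3, s4, s5} has 5 states.

5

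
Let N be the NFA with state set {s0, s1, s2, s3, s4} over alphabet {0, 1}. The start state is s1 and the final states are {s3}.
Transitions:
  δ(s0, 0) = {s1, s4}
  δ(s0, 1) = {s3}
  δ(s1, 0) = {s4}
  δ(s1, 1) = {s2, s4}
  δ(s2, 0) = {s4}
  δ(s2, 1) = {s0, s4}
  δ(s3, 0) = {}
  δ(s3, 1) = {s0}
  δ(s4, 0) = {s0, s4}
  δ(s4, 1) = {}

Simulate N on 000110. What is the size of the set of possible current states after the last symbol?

Start: {s1}
read 0: {s4}
read 0: {s0, s4}
read 0: {s0, s1, s4}
read 1: {s2, s3, s4}
read 1: {s0, s4}
read 0: {s0, s1, s4}
Final reachable set {s0, s1, s4} has 3 states.

3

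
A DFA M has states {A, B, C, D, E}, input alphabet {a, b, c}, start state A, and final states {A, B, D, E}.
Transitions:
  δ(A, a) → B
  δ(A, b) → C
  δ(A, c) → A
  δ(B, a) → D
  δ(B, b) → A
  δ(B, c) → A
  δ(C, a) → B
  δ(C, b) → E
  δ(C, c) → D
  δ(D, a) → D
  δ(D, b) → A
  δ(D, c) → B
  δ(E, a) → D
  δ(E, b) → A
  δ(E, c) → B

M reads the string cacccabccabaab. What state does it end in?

A

A --c--> A
A --a--> B
B --c--> A
A --c--> A
A --c--> A
A --a--> B
B --b--> A
A --c--> A
A --c--> A
A --a--> B
B --b--> A
A --a--> B
B --a--> D
D --b--> A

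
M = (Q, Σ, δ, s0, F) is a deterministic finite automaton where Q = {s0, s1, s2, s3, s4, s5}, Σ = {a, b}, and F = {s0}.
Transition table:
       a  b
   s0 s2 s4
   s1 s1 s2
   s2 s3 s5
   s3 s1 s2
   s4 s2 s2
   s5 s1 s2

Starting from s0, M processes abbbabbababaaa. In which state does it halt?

s0 --a--> s2
s2 --b--> s5
s5 --b--> s2
s2 --b--> s5
s5 --a--> s1
s1 --b--> s2
s2 --b--> s5
s5 --a--> s1
s1 --b--> s2
s2 --a--> s3
s3 --b--> s2
s2 --a--> s3
s3 --a--> s1
s1 --a--> s1

s1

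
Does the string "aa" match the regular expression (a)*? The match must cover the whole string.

yes

Split into 2 pieces a · a; each matches a.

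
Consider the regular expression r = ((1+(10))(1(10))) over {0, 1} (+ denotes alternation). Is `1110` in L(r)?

yes

Split as 1·110: (1+(10)) matches 1 and (1(10)) matches 110.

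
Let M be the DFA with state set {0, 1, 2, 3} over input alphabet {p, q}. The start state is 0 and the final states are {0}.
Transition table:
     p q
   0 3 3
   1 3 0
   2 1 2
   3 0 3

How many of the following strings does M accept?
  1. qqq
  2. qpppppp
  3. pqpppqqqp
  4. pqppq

qqq: rejected
qpppppp: rejected
pqpppqqqp: accepted
pqppq: rejected

1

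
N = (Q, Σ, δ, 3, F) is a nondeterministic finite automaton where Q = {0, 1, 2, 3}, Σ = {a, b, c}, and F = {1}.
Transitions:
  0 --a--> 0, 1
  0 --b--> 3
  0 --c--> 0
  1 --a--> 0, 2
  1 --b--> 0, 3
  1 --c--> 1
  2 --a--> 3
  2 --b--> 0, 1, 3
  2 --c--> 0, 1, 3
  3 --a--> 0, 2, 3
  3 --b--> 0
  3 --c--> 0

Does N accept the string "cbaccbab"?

accepted

Start: {3}
read c: {0}
read b: {3}
read a: {0, 2, 3}
read c: {0, 1, 3}
read c: {0, 1}
read b: {0, 3}
read a: {0, 1, 2, 3}
read b: {0, 1, 3}
Reachable ∩ accepting = {1} — nonempty.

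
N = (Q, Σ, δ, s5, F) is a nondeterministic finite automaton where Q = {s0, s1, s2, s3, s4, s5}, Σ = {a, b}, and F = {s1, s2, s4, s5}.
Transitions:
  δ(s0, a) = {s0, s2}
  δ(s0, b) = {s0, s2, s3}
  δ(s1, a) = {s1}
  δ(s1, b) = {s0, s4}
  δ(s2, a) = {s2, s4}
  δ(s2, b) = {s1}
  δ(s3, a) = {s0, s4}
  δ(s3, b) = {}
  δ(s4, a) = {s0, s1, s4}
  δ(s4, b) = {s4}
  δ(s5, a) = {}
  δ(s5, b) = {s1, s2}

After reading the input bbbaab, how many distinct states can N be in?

5

Start: {s5}
read b: {s1, s2}
read b: {s0, s1, s4}
read b: {s0, s2, s3, s4}
read a: {s0, s1, s2, s4}
read a: {s0, s1, s2, s4}
read b: {s0, s1, s2, s3, s4}
Final reachable set {s0, s1, s2, s3, s4} has 5 states.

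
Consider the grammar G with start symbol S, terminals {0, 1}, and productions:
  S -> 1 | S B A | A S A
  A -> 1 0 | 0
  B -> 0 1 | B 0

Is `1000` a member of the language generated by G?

no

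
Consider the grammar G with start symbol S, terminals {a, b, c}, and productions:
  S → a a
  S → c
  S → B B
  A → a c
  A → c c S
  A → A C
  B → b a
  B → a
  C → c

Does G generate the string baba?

yes

S ⇒ BB ⇒ baB ⇒ baba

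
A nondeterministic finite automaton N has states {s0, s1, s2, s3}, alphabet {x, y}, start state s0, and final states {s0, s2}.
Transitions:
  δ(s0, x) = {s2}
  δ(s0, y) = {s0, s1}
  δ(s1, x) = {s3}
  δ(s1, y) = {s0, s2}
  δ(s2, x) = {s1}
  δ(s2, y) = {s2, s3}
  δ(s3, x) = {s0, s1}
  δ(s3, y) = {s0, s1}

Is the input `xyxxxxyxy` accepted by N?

Start: {s0}
read x: {s2}
read y: {s2, s3}
read x: {s0, s1}
read x: {s2, s3}
read x: {s0, s1}
read x: {s2, s3}
read y: {s0, s1, s2, s3}
read x: {s0, s1, s2, s3}
read y: {s0, s1, s2, s3}
Reachable ∩ accepting = {s0, s2} — nonempty.

accepted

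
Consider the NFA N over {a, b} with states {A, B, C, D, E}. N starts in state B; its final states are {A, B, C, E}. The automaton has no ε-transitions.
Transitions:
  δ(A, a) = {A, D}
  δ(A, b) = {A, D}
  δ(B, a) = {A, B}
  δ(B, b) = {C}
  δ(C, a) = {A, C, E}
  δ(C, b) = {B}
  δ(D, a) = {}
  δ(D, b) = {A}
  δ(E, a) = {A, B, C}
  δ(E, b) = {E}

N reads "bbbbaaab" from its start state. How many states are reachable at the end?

Start: {B}
read b: {C}
read b: {B}
read b: {C}
read b: {B}
read a: {A, B}
read a: {A, B, D}
read a: {A, B, D}
read b: {A, C, D}
Final reachable set {A, C, D} has 3 states.

3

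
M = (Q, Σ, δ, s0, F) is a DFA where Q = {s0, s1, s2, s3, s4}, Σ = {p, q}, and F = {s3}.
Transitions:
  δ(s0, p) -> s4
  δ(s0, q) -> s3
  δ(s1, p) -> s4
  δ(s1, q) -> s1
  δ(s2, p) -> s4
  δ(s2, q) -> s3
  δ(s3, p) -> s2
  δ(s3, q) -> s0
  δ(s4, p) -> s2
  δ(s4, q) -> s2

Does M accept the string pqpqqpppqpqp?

s0 --p--> s4
s4 --q--> s2
s2 --p--> s4
s4 --q--> s2
s2 --q--> s3
s3 --p--> s2
s2 --p--> s4
s4 --p--> s2
s2 --q--> s3
s3 --p--> s2
s2 --q--> s3
s3 --p--> s2
End in state s2, which is not an accepting state.

rejected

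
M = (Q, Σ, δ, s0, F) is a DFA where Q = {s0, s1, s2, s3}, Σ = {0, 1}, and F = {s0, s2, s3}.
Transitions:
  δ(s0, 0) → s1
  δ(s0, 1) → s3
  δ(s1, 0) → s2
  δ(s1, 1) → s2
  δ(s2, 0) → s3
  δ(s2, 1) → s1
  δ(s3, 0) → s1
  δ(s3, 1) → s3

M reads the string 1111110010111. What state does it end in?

s1

s0 --1--> s3
s3 --1--> s3
s3 --1--> s3
s3 --1--> s3
s3 --1--> s3
s3 --1--> s3
s3 --0--> s1
s1 --0--> s2
s2 --1--> s1
s1 --0--> s2
s2 --1--> s1
s1 --1--> s2
s2 --1--> s1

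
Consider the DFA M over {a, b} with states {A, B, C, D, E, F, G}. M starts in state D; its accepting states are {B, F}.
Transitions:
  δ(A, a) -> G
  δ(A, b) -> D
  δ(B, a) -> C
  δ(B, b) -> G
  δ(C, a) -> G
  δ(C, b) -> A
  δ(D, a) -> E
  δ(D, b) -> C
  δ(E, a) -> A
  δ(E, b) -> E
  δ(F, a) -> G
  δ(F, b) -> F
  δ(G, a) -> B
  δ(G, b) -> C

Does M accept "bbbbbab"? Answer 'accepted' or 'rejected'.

D --b--> C
C --b--> A
A --b--> D
D --b--> C
C --b--> A
A --a--> G
G --b--> C
End in state C, which is not an accepting state.

rejected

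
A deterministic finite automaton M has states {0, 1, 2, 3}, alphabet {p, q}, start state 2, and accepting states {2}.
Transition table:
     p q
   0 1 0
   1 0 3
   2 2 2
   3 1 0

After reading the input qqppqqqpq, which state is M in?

2

2 --q--> 2
2 --q--> 2
2 --p--> 2
2 --p--> 2
2 --q--> 2
2 --q--> 2
2 --q--> 2
2 --p--> 2
2 --q--> 2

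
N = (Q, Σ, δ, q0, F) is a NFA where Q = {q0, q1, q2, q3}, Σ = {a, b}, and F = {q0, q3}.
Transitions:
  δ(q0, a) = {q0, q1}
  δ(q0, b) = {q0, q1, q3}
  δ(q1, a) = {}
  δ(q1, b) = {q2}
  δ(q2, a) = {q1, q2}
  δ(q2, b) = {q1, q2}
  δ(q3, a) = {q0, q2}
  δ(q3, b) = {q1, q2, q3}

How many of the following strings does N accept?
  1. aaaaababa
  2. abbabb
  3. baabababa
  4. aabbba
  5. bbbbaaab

aaaaababa: accepted
abbabb: accepted
baabababa: accepted
aabbba: accepted
bbbbaaab: accepted

5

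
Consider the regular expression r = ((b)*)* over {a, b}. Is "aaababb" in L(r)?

aaababb cannot be split into zero or more pieces each matching (b)*.

no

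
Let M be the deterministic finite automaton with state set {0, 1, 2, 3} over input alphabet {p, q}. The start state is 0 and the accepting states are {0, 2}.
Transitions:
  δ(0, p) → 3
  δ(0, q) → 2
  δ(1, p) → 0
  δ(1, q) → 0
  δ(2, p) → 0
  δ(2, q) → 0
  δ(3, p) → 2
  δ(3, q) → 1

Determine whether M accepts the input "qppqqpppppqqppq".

rejected

0 --q--> 2
2 --p--> 0
0 --p--> 3
3 --q--> 1
1 --q--> 0
0 --p--> 3
3 --p--> 2
2 --p--> 0
0 --p--> 3
3 --p--> 2
2 --q--> 0
0 --q--> 2
2 --p--> 0
0 --p--> 3
3 --q--> 1
End in state 1, which is not an accepting state.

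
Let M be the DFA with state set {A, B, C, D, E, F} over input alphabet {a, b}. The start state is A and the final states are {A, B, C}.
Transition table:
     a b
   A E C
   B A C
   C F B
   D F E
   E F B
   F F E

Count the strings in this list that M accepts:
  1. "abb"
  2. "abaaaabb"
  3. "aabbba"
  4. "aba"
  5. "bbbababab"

"abb": accepted
"abaaaabb": accepted
"aabbba": rejected
"aba": accepted
"bbbababab": rejected

3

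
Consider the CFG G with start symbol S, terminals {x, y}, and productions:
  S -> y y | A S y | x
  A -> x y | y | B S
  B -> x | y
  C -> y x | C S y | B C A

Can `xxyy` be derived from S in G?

no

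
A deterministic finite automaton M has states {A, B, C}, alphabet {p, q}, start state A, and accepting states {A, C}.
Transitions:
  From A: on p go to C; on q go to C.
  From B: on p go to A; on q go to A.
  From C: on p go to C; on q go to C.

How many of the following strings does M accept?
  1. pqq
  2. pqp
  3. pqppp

pqq: accepted
pqp: accepted
pqppp: accepted

3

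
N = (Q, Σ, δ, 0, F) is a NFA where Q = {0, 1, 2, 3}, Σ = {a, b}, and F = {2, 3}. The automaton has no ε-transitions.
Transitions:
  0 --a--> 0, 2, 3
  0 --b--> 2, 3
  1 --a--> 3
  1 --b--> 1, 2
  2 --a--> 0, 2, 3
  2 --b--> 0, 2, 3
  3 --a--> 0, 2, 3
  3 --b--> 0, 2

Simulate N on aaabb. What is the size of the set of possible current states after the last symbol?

3

Start: {0}
read a: {0, 2, 3}
read a: {0, 2, 3}
read a: {0, 2, 3}
read b: {0, 2, 3}
read b: {0, 2, 3}
Final reachable set {0, 2, 3} has 3 states.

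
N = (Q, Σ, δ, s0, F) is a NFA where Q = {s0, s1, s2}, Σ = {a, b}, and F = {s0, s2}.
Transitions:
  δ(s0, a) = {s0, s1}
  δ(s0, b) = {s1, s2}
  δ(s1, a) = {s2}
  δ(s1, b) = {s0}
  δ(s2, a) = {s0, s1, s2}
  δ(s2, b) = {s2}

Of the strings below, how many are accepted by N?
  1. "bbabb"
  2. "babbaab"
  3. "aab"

3

"bbabb": accepted
"babbaab": accepted
"aab": accepted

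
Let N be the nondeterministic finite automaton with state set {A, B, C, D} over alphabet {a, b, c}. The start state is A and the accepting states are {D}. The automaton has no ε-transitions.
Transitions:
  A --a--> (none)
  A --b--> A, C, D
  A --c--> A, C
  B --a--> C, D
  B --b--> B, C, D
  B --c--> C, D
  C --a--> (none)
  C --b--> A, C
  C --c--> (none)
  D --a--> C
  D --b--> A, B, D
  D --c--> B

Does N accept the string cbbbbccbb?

accepted

Start: {A}
read c: {A, C}
read b: {A, C, D}
read b: {A, B, C, D}
read b: {A, B, C, D}
read b: {A, B, C, D}
read c: {A, B, C, D}
read c: {A, B, C, D}
read b: {A, B, C, D}
read b: {A, B, C, D}
Reachable ∩ accepting = {D} — nonempty.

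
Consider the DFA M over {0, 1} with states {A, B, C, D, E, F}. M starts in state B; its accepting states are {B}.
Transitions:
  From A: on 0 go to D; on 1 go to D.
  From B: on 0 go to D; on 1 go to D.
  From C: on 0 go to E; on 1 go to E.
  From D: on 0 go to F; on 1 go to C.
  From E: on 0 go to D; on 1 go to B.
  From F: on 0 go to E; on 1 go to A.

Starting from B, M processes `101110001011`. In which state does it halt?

B --1--> D
D --0--> F
F --1--> A
A --1--> D
D --1--> C
C --0--> E
E --0--> D
D --0--> F
F --1--> A
A --0--> D
D --1--> C
C --1--> E

E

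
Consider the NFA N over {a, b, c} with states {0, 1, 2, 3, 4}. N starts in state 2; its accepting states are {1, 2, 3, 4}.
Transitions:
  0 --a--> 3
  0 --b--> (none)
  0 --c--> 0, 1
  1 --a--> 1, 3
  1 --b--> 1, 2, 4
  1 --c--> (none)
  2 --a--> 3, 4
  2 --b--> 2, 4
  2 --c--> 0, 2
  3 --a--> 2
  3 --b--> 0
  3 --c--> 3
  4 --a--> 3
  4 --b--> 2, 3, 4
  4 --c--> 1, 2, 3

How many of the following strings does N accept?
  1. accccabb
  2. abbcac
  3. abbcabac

3

accccabb: accepted
abbcac: accepted
abbcabac: accepted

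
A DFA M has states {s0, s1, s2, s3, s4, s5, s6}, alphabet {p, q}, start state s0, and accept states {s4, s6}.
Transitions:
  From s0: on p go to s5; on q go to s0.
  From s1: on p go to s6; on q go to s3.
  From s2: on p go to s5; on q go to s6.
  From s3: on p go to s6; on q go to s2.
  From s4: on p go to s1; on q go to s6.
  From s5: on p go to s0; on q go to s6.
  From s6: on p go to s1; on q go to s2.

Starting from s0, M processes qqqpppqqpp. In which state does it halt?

s0 --q--> s0
s0 --q--> s0
s0 --q--> s0
s0 --p--> s5
s5 --p--> s0
s0 --p--> s5
s5 --q--> s6
s6 --q--> s2
s2 --p--> s5
s5 --p--> s0

s0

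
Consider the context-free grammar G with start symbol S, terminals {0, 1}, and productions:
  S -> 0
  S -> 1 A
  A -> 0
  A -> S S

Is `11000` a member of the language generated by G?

yes

S ⇒ 1A ⇒ 1SS ⇒ 11AS ⇒ 11SSS ⇒ 110SS ⇒ 1100S ⇒ 11000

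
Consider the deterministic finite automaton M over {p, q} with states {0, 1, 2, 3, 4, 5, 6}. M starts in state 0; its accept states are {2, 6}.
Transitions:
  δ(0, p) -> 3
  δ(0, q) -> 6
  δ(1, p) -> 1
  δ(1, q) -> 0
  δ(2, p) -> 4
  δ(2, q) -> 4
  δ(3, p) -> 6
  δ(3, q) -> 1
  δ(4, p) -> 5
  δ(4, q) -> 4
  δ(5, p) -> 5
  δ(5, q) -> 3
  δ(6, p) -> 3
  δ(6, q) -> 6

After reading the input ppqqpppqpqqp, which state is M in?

3

0 --p--> 3
3 --p--> 6
6 --q--> 6
6 --q--> 6
6 --p--> 3
3 --p--> 6
6 --p--> 3
3 --q--> 1
1 --p--> 1
1 --q--> 0
0 --q--> 6
6 --p--> 3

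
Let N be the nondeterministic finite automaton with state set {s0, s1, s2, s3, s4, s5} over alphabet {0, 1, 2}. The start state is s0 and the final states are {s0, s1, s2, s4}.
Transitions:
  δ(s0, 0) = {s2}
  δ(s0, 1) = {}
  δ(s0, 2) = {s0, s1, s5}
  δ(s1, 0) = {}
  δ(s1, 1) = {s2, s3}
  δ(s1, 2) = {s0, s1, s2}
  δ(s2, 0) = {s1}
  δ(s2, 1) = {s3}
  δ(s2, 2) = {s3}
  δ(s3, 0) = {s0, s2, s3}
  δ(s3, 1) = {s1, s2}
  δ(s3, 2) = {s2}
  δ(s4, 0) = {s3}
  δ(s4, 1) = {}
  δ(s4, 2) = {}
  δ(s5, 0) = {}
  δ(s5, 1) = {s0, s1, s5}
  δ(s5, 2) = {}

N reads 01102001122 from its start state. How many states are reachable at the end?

Start: {s0}
read 0: {s2}
read 1: {s3}
read 1: {s1, s2}
read 0: {s1}
read 2: {s0, s1, s2}
read 0: {s1, s2}
read 0: {s1}
read 1: {s2, s3}
read 1: {s1, s2, s3}
read 2: {s0, s1, s2, s3}
read 2: {s0, s1, s2, s3, s5}
Final reachable set {s0, s1, s2, s3, s5} has 5 states.

5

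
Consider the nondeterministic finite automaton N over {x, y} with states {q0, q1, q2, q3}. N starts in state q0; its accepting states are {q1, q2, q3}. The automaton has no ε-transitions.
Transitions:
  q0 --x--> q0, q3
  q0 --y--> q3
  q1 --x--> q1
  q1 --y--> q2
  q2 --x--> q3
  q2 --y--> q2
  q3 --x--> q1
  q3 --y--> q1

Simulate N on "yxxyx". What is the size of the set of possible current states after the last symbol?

1

Start: {q0}
read y: {q3}
read x: {q1}
read x: {q1}
read y: {q2}
read x: {q3}
Final reachable set {q3} has 1 state.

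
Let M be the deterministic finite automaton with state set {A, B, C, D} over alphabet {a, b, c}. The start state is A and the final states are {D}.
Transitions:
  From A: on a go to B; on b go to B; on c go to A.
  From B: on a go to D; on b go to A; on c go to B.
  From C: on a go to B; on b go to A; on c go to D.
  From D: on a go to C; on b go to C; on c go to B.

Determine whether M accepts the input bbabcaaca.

A --b--> B
B --b--> A
A --a--> B
B --b--> A
A --c--> A
A --a--> B
B --a--> D
D --c--> B
B --a--> D
End in state D, which is an accepting state.

accepted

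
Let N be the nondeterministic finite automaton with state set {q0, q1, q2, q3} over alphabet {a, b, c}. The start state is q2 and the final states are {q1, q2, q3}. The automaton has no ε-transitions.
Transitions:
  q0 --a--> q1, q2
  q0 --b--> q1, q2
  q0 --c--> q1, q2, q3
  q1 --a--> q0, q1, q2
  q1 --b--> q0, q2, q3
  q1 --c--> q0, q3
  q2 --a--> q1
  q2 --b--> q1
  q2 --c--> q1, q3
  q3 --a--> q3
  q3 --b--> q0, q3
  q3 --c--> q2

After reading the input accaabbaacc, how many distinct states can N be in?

Start: {q2}
read a: {q1}
read c: {q0, q3}
read c: {q1, q2, q3}
read a: {q0, q1, q2, q3}
read a: {q0, q1, q2, q3}
read b: {q0, q1, q2, q3}
read b: {q0, q1, q2, q3}
read a: {q0, q1, q2, q3}
read a: {q0, q1, q2, q3}
read c: {q0, q1, q2, q3}
read c: {q0, q1, q2, q3}
Final reachable set {q0, q1, q2, q3} has 4 states.

4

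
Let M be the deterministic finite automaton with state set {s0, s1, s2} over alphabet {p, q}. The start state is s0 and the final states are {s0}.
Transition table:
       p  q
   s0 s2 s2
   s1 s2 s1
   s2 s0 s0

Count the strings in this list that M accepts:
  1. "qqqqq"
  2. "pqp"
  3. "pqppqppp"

1

"qqqqq": rejected
"pqp": rejected
"pqppqppp": accepted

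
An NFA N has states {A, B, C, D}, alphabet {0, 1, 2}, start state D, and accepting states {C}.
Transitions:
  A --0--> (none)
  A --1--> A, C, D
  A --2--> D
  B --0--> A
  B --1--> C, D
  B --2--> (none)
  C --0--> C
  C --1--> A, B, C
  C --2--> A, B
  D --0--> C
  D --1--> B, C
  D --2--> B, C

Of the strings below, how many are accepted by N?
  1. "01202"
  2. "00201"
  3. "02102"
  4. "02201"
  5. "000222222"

3

"01202": rejected
"00201": accepted
"02102": rejected
"02201": accepted
"000222222": accepted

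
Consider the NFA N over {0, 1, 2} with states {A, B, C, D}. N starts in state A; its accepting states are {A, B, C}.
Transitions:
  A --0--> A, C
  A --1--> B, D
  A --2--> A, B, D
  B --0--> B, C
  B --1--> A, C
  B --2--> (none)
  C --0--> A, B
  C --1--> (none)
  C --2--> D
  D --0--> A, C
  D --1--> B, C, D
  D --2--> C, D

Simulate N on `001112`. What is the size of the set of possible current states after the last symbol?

Start: {A}
read 0: {A, C}
read 0: {A, B, C}
read 1: {A, B, C, D}
read 1: {A, B, C, D}
read 1: {A, B, C, D}
read 2: {A, B, C, D}
Final reachable set {A, B, C, D} has 4 states.

4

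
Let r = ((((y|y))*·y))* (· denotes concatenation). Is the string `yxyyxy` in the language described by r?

no

yxyyxy cannot be split into zero or more pieces each matching (((y|y))*·y).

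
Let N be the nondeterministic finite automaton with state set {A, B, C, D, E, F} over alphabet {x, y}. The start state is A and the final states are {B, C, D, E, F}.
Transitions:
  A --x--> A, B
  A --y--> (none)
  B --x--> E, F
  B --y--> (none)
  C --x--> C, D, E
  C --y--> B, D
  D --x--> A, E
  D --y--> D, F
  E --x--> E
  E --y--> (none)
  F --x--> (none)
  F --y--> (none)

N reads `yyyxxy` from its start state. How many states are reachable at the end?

Start: {A}
read y: {}
The reachable set is empty and stays empty for the remaining 5 symbols.
Final reachable set {} has 0 states.

0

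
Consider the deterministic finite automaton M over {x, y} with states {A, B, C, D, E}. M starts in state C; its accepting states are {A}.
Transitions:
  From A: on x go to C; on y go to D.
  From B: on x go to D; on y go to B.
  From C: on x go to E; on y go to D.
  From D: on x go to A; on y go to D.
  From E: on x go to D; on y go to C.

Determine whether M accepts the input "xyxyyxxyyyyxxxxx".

accepted

C --x--> E
E --y--> C
C --x--> E
E --y--> C
C --y--> D
D --x--> A
A --x--> C
C --y--> D
D --y--> D
D --y--> D
D --y--> D
D --x--> A
A --x--> C
C --x--> E
E --x--> D
D --x--> A
End in state A, which is an accepting state.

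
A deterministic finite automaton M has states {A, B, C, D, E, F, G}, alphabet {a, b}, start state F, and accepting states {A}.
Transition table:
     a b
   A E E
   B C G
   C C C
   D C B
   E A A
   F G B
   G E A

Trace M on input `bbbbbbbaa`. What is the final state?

F --b--> B
B --b--> G
G --b--> A
A --b--> E
E --b--> A
A --b--> E
E --b--> A
A --a--> E
E --a--> A

A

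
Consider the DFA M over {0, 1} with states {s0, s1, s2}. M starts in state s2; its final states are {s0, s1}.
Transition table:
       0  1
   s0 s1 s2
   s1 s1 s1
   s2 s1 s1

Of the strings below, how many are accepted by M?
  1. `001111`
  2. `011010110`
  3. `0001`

3

`001111`: accepted
`011010110`: accepted
`0001`: accepted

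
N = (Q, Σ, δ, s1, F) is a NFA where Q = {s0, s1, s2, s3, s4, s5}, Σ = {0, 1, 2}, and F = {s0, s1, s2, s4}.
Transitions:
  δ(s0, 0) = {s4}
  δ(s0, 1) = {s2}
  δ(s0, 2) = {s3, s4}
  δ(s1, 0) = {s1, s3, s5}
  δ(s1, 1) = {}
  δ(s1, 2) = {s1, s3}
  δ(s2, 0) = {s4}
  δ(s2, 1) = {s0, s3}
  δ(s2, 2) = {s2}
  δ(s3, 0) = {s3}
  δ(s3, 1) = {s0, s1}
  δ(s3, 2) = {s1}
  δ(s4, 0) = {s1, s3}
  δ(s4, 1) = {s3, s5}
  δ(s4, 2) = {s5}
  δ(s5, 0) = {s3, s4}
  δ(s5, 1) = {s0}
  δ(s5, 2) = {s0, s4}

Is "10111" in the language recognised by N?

rejected

Start: {s1}
read 1: {}
The reachable set is empty and stays empty for the remaining 4 symbols.
Reachable ∩ accepting = {} — empty.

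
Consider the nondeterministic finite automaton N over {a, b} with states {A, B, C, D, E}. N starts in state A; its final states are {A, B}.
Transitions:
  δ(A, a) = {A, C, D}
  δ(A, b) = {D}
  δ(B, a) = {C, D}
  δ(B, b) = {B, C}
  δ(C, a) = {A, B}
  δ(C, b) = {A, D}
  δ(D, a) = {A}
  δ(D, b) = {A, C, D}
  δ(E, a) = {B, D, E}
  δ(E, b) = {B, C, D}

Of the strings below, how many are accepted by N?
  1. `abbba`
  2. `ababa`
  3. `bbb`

`abbba`: accepted
`ababa`: accepted
`bbb`: accepted

3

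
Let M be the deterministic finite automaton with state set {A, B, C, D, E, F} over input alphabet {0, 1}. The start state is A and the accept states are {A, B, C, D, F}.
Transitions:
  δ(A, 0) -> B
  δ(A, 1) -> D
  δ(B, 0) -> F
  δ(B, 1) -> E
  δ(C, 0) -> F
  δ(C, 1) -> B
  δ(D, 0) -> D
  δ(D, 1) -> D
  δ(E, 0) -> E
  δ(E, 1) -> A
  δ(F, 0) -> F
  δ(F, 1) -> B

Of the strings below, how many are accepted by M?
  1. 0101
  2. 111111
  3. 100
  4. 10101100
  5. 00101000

0101: accepted
111111: accepted
100: accepted
10101100: accepted
00101000: accepted

5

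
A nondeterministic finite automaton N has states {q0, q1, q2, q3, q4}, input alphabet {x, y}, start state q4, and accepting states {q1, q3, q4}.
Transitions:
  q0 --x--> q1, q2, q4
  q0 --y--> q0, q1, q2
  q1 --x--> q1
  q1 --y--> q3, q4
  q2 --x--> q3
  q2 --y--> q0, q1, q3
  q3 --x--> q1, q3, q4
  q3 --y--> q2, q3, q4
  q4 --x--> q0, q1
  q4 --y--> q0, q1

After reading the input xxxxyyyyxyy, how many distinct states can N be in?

Start: {q4}
read x: {q0, q1}
read x: {q1, q2, q4}
read x: {q0, q1, q3}
read x: {q1, q2, q3, q4}
read y: {q0, q1, q2, q3, q4}
read y: {q0, q1, q2, q3, q4}
read y: {q0, q1, q2, q3, q4}
read y: {q0, q1, q2, q3, q4}
read x: {q0, q1, q2, q3, q4}
read y: {q0, q1, q2, q3, q4}
read y: {q0, q1, q2, q3, q4}
Final reachable set {q0, q1, q2, q3, q4} has 5 states.

5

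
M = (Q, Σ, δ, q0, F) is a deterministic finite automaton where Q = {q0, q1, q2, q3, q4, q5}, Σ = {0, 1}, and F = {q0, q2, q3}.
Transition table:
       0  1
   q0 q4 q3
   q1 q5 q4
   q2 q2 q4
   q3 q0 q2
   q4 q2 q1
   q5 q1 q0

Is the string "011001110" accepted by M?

q0 --0--> q4
q4 --1--> q1
q1 --1--> q4
q4 --0--> q2
q2 --0--> q2
q2 --1--> q4
q4 --1--> q1
q1 --1--> q4
q4 --0--> q2
End in state q2, which is an accepting state.

accepted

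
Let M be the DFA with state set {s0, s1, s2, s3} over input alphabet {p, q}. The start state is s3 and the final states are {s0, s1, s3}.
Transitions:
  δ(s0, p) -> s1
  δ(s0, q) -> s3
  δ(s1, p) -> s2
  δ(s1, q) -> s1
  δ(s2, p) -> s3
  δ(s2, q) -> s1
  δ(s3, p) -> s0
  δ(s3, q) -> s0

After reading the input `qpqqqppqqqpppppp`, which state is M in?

s3 --q--> s0
s0 --p--> s1
s1 --q--> s1
s1 --q--> s1
s1 --q--> s1
s1 --p--> s2
s2 --p--> s3
s3 --q--> s0
s0 --q--> s3
s3 --q--> s0
s0 --p--> s1
s1 --p--> s2
s2 --p--> s3
s3 --p--> s0
s0 --p--> s1
s1 --p--> s2

s2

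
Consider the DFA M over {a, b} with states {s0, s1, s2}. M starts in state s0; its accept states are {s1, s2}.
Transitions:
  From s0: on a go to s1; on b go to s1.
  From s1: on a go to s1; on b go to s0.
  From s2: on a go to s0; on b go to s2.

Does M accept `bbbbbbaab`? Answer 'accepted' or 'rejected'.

s0 --b--> s1
s1 --b--> s0
s0 --b--> s1
s1 --b--> s0
s0 --b--> s1
s1 --b--> s0
s0 --a--> s1
s1 --a--> s1
s1 --b--> s0
End in state s0, which is not an accepting state.

rejected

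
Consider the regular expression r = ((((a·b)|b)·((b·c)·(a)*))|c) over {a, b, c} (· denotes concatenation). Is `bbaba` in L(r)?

no

Neither (((a·b)|b)·((b·c)·(a)*)) nor c matches bbaba.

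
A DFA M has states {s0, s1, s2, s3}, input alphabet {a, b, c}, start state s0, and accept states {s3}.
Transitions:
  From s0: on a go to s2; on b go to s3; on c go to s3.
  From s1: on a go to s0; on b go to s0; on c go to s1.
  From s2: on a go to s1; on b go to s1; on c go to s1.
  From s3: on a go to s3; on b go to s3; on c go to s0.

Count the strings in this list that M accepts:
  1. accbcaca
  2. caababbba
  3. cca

1

accbcaca: rejected
caababbba: accepted
cca: rejected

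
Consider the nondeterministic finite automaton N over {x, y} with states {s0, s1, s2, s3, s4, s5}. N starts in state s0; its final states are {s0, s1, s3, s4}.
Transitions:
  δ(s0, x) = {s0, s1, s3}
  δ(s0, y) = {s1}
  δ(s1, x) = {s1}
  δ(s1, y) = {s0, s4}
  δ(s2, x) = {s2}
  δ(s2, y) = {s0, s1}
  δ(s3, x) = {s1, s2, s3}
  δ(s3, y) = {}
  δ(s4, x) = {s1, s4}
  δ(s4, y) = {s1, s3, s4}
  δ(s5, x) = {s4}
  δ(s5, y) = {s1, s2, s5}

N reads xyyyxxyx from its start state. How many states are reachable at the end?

Start: {s0}
read x: {s0, s1, s3}
read y: {s0, s1, s4}
read y: {s0, s1, s3, s4}
read y: {s0, s1, s3, s4}
read x: {s0, s1, s2, s3, s4}
read x: {s0, s1, s2, s3, s4}
read y: {s0, s1, s3, s4}
read x: {s0, s1, s2, s3, s4}
Final reachable set {s0, s1, s2, s3, s4} has 5 states.

5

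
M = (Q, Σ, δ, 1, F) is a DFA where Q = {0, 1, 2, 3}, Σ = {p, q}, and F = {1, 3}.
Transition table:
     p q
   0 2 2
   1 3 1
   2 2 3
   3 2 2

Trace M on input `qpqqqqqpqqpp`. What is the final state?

1 --q--> 1
1 --p--> 3
3 --q--> 2
2 --q--> 3
3 --q--> 2
2 --q--> 3
3 --q--> 2
2 --p--> 2
2 --q--> 3
3 --q--> 2
2 --p--> 2
2 --p--> 2

2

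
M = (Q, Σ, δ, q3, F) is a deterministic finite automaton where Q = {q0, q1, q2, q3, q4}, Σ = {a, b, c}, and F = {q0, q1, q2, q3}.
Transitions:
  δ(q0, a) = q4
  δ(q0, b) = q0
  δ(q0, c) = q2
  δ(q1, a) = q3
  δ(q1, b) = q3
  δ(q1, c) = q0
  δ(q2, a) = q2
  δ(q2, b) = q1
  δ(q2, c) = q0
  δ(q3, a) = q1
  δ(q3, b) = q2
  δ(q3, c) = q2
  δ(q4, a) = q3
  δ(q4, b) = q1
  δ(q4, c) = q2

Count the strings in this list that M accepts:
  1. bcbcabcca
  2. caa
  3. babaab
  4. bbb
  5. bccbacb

5

bcbcabcca: accepted
caa: accepted
babaab: accepted
bbb: accepted
bccbacb: accepted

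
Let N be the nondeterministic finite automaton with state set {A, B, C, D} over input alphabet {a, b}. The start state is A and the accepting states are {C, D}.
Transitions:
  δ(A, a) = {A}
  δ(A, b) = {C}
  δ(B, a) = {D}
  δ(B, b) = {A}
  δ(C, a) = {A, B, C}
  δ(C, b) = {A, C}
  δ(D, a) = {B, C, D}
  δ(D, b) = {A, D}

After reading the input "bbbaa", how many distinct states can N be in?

4

Start: {A}
read b: {C}
read b: {A, C}
read b: {A, C}
read a: {A, B, C}
read a: {A, B, C, D}
Final reachable set {A, B, C, D} has 4 states.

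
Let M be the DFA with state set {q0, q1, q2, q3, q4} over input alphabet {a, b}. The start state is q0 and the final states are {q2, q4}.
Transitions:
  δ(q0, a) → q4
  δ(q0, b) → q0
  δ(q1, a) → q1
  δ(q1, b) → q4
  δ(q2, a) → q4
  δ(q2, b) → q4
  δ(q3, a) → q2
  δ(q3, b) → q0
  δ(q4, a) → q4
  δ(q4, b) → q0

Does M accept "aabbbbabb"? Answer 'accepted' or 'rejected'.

rejected

q0 --a--> q4
q4 --a--> q4
q4 --b--> q0
q0 --b--> q0
q0 --b--> q0
q0 --b--> q0
q0 --a--> q4
q4 --b--> q0
q0 --b--> q0
End in state q0, which is not an accepting state.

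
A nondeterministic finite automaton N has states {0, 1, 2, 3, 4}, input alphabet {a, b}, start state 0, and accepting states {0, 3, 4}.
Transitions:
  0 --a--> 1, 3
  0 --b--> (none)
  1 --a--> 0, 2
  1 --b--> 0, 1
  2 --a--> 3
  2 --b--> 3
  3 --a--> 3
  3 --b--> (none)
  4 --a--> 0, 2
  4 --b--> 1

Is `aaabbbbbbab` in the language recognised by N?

Start: {0}
read a: {1, 3}
read a: {0, 2, 3}
read a: {1, 3}
read b: {0, 1}
read b: {0, 1}
read b: {0, 1}
read b: {0, 1}
read b: {0, 1}
read b: {0, 1}
read a: {0, 1, 2, 3}
read b: {0, 1, 3}
Reachable ∩ accepting = {0, 3} — nonempty.

accepted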